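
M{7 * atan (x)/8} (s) -7 * pi * sec (pi * s/2)/ (16 * s)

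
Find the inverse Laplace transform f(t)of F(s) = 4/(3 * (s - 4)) 4 * exp(4 * t)/3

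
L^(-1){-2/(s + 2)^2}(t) -2 * t * exp(-2 * t)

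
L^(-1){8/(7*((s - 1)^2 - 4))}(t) 4*exp(t)*sinh(2*t)/7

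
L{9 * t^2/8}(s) 9/(4 * s^3)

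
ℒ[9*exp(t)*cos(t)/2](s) 9*(s - 1)/(2*((s - 1)^2 + 1))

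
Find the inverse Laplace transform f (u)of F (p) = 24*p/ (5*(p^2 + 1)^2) 12*u*sin (u)/5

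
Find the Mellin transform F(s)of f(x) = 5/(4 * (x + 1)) 5 * pi * csc(pi * s)/4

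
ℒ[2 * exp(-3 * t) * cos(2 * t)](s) 2 * (s + 3)/((s + 3)^2 + 4)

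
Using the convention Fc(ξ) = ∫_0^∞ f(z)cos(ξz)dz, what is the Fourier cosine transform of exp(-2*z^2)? sqrt(2)*sqrt(pi)*exp(-ξ^2/8)/4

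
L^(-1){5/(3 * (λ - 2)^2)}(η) 5 * η * exp(2 * η)/3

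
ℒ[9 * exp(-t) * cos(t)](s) 9 * (s + 1)/((s + 1)^2 + 1)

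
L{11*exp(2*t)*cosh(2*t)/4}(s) 11*(s - 2)/(4*s*(s - 4))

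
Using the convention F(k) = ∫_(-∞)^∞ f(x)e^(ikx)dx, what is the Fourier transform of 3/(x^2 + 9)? pi * exp(-3 * Abs(k))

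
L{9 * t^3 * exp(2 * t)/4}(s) 27/(2 * (s - 2)^4)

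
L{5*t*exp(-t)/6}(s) 5/(6*(s + 1)^2)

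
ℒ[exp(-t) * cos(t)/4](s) (s + 1)/(4 * ((s + 1)^2 + 1))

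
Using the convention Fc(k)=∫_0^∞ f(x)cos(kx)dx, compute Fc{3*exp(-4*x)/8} 3/(2*(k^2 + 16))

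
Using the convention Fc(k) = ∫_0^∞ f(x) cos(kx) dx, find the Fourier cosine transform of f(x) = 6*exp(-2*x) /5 12/(5*(k^2+4) ) 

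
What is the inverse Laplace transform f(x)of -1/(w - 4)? -exp(4*x)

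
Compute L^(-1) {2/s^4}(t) t^3/3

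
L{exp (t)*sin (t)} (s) 1/ ( (s - 1)^2 + 1)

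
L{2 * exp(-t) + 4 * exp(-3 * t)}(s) 2/(s + 1) + 4/(s + 3)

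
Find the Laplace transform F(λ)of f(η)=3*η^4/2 36/λ^5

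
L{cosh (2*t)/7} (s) s/ (7*(s^2 - 4))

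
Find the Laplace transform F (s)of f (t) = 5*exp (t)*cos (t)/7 5*(s - 1)/ (7*( (s - 1)^2 + 1))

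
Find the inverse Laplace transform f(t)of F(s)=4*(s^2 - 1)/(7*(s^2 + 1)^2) 4*t*cos(t)/7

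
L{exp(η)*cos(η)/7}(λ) (λ - 1)/(7*((λ - 1)^2 + 1))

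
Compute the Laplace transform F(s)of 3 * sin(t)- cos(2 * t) 3/(s^2 + 1)- s/(s^2 + 4)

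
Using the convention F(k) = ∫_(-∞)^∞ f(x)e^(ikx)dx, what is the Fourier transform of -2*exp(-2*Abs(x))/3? -8/(3*k^2 + 12)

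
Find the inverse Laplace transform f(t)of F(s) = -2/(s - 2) -2*exp(2*t)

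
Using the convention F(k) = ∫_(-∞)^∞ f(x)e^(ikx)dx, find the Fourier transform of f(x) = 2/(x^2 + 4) pi * exp(-2 * Abs(k))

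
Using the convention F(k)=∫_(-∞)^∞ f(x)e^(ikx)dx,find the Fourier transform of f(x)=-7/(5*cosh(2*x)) -7*pi/(10*cosh(pi*k/4))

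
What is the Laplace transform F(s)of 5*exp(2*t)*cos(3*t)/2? 5*(s - 2)/(2*((s - 2)^2 + 9))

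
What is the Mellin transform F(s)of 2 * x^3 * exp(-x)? 2 * gamma(s + 3)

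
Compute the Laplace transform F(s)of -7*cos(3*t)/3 -7*s/(3*s^2 + 27)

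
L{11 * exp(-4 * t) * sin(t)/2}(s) 11/(2 * ((s+4)^2+1))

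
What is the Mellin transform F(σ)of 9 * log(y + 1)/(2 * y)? -9 * pi * csc(pi * σ)/(2 * σ - 2)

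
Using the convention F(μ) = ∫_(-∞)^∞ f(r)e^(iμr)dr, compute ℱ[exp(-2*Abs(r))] 4/(μ^2 + 4)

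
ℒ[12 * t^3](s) 72/s^4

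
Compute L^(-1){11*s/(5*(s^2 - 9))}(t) 11*cosh(3*t)/5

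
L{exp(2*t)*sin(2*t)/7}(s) 2/(7*((s - 2)^2 + 4))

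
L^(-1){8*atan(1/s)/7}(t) 8*sin(t)/(7*t)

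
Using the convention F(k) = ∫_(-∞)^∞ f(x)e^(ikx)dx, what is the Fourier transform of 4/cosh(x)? 4 * pi/cosh(pi * k/2)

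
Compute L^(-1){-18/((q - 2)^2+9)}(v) -6*exp(2*v)*sin(3*v)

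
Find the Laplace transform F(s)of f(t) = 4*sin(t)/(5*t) 4*atan(1/s)/5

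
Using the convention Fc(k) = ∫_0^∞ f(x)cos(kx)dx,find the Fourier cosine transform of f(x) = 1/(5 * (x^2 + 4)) pi * exp(-2 * k)/20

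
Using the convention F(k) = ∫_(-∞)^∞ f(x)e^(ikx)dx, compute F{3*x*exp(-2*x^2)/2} 3*sqrt(2)*I*sqrt(pi)*k*exp(-k^2/8)/16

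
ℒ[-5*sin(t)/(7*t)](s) -5*atan(1/s)/7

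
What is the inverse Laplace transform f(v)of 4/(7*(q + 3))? 4*exp(-3*v)/7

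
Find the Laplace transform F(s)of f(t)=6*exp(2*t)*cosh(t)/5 6*(s - 2)/(5*((s - 2)^2-1))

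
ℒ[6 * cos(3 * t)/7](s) 6 * s/(7 * (s^2 + 9))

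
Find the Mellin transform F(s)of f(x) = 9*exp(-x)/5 9*gamma(s)/5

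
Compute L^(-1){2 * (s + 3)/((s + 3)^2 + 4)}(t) 2 * exp(-3 * t) * cos(2 * t)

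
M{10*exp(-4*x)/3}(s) 10*gamma(s)/(3*2^(2*s))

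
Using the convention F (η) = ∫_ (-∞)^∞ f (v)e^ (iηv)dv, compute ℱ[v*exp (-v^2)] I*sqrt (pi)*η*exp (-η^2/4)/2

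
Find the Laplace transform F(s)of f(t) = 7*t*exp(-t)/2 7/(2*(s + 1)^2)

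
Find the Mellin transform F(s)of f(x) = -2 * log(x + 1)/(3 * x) 2 * pi * csc(pi * s)/(3 * (s - 1))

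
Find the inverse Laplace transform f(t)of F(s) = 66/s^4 11*t^3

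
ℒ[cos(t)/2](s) s/(2*(s^2 + 1))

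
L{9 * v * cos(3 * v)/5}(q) 9 * (q^2-9)/(5 * (q^2 + 9)^2)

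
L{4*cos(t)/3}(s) 4*s/(3*(s^2 + 1))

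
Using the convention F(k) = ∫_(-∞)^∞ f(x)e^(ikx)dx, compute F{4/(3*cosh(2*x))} 2*pi/(3*cosh(pi*k/4))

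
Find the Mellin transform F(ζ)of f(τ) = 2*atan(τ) -pi*sec(pi*ζ/2)/ζ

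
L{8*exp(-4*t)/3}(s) 8/(3*(s + 4))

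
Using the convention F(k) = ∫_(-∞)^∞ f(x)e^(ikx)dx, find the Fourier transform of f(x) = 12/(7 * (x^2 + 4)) 6 * pi * exp(-2 * Abs(k))/7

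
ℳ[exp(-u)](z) gamma(z)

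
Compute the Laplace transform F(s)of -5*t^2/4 -5/(2*s^3)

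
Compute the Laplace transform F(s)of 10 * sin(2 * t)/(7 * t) 10 * atan(2/s)/7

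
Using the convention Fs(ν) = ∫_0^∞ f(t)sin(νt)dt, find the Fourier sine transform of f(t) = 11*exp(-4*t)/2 11*ν/(2*(ν^2+16))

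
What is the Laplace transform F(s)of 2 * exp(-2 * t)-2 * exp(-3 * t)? 2/(s + 2)-2/(s + 3)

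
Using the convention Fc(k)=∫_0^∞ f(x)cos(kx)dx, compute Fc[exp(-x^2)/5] sqrt(pi) * exp(-k^2/4)/10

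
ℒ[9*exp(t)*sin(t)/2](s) 9/(2*((s - 1)^2 + 1))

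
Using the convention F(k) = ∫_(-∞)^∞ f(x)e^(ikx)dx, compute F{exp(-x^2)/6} sqrt(pi)*exp(-k^2/4)/6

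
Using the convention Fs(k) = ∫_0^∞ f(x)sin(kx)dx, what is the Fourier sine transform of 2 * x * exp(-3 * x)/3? 4 * k/(k^2 + 9)^2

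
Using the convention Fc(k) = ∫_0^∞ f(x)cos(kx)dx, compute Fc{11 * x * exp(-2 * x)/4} 11 * (4 - k^2)/(4 * (k^2+4)^2)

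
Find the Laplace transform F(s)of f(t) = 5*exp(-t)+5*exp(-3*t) 5/(s+3)+5/(s+1)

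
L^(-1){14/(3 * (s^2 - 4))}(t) 7 * sinh(2 * t)/3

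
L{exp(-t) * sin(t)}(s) 1/((s + 1)^2 + 1)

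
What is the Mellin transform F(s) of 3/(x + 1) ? 3 * pi * csc(pi * s) 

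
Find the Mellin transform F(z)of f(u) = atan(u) -pi * sec(pi * z/2)/(2 * z)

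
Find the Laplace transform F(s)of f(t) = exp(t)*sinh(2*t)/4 1/(2*((s - 1)^2-4))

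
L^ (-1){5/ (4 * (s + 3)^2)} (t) 5 * t * exp (-3 * t)/4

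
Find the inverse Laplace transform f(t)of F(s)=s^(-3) t^2/2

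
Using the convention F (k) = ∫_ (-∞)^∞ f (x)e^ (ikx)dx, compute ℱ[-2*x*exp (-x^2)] -I*sqrt (pi)*k*exp (-k^2/4)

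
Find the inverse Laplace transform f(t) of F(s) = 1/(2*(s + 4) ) exp(-4*t) /2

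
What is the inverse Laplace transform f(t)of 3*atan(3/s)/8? 3*sin(3*t)/(8*t)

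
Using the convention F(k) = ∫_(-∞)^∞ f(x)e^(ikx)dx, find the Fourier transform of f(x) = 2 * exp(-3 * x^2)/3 2 * sqrt(3) * sqrt(pi) * exp(-k^2/12)/9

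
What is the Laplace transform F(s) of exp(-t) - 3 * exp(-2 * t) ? 1/(s + 1) - 3/(s + 2) 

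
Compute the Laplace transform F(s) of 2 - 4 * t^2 2/s - 8/s^3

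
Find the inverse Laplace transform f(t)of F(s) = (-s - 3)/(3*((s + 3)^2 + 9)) -exp(-3*t)*cos(3*t)/3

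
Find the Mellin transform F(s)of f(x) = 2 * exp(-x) 2 * gamma(s)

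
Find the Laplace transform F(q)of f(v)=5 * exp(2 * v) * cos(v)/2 5 * (q - 2)/(2 * ((q - 2)^2 + 1))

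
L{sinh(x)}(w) 1/(w^2 - 1)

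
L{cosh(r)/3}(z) z/(3 * (z^2 - 1))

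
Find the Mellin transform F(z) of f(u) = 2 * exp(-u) 2 * gamma(z) 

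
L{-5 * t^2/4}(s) -5/(2 * s^3)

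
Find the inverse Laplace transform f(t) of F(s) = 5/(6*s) 5/6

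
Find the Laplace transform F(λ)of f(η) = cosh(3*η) λ/(λ^2 - 9)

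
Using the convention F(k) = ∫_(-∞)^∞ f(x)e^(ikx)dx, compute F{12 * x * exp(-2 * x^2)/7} 3 * sqrt(2) * I * sqrt(pi) * k * exp(-k^2/8)/14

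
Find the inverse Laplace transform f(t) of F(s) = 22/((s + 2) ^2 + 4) 11*exp(-2*t)*sin(2*t) 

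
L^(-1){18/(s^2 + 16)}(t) 9*sin(4*t)/2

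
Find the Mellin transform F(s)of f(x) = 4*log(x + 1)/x -4*pi*csc(pi*s)/(s - 1)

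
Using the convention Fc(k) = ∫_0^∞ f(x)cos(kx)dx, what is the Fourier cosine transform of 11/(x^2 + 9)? 11*pi*exp(-3*k)/6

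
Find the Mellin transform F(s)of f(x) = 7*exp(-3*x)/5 7*gamma(s)/(5*3^s)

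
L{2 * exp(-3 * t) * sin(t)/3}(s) 2/(3 * ((s + 3)^2 + 1))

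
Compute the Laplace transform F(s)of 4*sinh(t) 4/(s^2 - 1)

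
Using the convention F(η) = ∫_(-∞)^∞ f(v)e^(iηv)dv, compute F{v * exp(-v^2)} I * sqrt(pi) * η * exp(-η^2/4)/2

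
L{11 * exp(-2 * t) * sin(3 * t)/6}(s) 11/(2 * ((s + 2)^2 + 9))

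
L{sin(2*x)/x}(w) atan(2/w)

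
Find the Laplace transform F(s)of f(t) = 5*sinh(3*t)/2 15/(2*(s^2 - 9))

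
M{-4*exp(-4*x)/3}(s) -2^(2 - 2*s)*gamma(s)/3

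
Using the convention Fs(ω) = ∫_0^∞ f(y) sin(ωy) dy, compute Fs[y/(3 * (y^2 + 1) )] pi * exp(-ω) /6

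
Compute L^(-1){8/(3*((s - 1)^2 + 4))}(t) 4*exp(t)*sin(2*t)/3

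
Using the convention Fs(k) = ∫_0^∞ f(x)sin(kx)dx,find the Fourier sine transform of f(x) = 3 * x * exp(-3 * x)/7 18 * k/(7 * (k^2 + 9)^2)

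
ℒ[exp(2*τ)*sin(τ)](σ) 1/((σ - 2)^2 + 1)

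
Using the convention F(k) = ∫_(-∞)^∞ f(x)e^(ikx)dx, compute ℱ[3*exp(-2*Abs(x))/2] 6/(k^2 + 4)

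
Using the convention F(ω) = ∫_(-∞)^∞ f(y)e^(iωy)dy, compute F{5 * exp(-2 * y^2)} 5 * sqrt(2) * sqrt(pi) * exp(-ω^2/8)/2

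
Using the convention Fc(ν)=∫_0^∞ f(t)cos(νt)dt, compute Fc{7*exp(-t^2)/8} 7*sqrt(pi)*exp(-ν^2/4)/16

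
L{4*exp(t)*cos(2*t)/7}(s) 4*(s - 1)/(7*((s - 1)^2+4))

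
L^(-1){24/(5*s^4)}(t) 4*t^3/5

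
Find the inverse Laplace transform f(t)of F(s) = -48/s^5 -2 * t^4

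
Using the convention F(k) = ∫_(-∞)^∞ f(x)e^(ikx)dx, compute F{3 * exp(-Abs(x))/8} 3/(4 * (k^2 + 1))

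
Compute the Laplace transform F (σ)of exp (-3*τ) 1/ (σ + 3)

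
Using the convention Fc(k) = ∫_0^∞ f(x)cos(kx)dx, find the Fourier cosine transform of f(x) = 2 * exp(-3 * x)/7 6/(7 * (k^2 + 9))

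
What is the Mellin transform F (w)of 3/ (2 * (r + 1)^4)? gamma (w) * gamma (4 - w)/4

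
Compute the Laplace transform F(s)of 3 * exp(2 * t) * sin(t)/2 3/(2 * ((s - 2)^2 + 1))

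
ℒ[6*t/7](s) 6/(7*s^2)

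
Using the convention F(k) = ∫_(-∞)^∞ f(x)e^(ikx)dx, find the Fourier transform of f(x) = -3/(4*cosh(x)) -3*pi/(4*cosh(pi*k/2))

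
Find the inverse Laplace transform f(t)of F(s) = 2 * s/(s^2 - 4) 2 * cosh(2 * t)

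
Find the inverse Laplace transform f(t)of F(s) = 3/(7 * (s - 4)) 3 * exp(4 * t)/7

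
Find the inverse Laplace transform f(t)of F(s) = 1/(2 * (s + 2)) exp(-2 * t)/2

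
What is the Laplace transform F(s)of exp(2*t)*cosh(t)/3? (s - 2)/(3*((s - 2)^2 - 1))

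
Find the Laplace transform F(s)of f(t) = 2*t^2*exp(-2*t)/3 4/(3*(s + 2)^3)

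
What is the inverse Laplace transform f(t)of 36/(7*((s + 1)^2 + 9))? 12*exp(-t)*sin(3*t)/7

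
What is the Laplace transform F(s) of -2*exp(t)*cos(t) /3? 2*(1 - s) /(3*((s - 1) ^2 + 1) ) 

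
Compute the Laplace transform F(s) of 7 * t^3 42/s^4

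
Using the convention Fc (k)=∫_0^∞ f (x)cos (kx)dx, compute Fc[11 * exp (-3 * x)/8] 33/ (8 * (k^2 + 9))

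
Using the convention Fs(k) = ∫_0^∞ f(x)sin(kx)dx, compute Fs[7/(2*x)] 7*pi/4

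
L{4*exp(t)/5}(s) 4/(5*(s - 1))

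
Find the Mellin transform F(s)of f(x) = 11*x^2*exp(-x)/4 11*gamma(s+2)/4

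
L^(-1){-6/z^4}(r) -r^3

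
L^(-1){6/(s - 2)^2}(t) 6*t*exp(2*t)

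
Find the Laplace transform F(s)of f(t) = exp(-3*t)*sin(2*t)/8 1/(4*((s + 3)^2 + 4))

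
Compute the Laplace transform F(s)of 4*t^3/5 24/(5*s^4)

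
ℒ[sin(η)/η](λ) atan(1/λ)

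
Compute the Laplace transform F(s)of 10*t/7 10/(7*s^2)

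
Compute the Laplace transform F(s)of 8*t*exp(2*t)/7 8/(7*(s - 2)^2)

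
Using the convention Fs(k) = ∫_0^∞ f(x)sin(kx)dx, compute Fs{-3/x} -3 * pi/2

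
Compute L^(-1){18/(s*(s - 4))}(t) 9*exp(2*t)*sinh(2*t)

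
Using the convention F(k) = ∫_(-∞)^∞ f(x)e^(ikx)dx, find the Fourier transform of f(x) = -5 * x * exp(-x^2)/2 -5 * I * sqrt(pi) * k * exp(-k^2/4)/4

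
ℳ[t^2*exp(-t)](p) gamma(p+2)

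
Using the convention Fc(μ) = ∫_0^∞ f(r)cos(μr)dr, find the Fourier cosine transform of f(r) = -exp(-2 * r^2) -sqrt(2) * sqrt(pi) * exp(-μ^2/8)/4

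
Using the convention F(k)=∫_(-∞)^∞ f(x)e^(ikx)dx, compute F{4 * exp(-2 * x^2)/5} 2 * sqrt(2) * sqrt(pi) * exp(-k^2/8)/5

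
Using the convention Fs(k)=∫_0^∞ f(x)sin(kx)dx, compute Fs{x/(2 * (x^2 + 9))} pi * exp(-3 * k)/4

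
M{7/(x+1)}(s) 7*pi*csc(pi*s)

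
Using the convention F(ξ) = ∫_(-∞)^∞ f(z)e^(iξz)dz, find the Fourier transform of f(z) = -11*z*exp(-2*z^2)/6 -11*sqrt(2)*I*sqrt(pi)*ξ*exp(-ξ^2/8)/48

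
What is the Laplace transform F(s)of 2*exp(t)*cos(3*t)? 2*(s - 1)/((s - 1)^2 + 9)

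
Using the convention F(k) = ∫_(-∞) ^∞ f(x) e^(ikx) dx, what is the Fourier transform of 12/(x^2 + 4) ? 6*pi*exp(-2*Abs(k) ) 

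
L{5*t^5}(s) 600/s^6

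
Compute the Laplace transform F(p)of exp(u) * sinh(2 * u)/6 1/(3 * ((p - 1)^2 - 4))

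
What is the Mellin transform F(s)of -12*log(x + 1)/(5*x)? 12*pi*csc(pi*s)/(5*(s - 1))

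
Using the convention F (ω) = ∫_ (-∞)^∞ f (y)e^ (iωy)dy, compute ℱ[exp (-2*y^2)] sqrt (2)*sqrt (pi)*exp (-ω^2/8)/2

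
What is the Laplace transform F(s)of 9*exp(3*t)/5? 9/(5*(s - 3))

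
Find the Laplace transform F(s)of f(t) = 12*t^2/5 24/(5*s^3)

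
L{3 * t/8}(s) 3/(8 * s^2)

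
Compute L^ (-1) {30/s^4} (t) 5*t^3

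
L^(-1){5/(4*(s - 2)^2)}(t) 5*t*exp(2*t)/4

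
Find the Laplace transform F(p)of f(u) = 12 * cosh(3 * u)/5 12 * p/(5 * (p^2 - 9))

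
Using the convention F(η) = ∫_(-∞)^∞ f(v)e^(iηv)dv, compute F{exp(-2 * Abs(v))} 4/(η^2+4)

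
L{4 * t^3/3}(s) 8/s^4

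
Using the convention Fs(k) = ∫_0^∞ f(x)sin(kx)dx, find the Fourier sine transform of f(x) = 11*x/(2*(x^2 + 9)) 11*pi*exp(-3*k)/4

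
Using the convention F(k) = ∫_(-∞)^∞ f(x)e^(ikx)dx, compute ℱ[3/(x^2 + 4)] 3*pi*exp(-2*Abs(k))/2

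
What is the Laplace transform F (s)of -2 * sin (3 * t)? -6/ (s^2 + 9)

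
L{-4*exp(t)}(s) -4/(s - 1)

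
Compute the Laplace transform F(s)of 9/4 9/(4 * s)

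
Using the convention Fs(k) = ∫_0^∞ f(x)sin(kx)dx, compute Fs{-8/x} -4*pi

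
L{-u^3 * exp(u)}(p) -6/(p - 1)^4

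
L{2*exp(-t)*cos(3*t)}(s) 2*(s+1)/((s+1)^2+9)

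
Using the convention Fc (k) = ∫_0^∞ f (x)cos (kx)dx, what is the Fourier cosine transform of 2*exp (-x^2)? sqrt (pi)*exp (-k^2/4)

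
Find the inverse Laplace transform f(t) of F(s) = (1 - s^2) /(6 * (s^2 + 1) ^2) -t * cos(t) /6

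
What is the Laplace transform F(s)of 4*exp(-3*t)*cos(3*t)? 4*(s+3)/((s+3)^2+9)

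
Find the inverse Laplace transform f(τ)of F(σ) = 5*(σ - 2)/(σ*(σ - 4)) 5*exp(2*τ)*cosh(2*τ)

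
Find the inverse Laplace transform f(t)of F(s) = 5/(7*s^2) 5*t/7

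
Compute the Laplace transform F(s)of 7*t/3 7/(3*s^2)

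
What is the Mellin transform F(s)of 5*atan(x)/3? -5*pi*sec(pi*s/2)/(6*s)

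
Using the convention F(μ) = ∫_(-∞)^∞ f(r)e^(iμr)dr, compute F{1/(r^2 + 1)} pi*exp(-Abs(μ))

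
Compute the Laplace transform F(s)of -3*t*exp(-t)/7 -3/(7*(s + 1)^2)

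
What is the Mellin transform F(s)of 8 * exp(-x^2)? 4 * gamma(s/2)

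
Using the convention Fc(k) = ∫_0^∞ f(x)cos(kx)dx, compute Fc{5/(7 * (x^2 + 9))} 5 * pi * exp(-3 * k)/42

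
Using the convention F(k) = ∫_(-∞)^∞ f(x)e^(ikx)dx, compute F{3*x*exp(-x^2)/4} 3*I*sqrt(pi)*k*exp(-k^2/4)/8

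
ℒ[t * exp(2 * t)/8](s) 1/(8 * (s - 2)^2)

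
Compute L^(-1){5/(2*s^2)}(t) 5*t/2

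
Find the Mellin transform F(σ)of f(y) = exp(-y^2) gamma(σ/2)/2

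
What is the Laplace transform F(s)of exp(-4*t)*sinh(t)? 1/((s + 4)^2-1)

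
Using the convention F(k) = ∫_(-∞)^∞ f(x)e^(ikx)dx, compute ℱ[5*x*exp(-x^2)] 5*I*sqrt(pi)*k*exp(-k^2/4)/2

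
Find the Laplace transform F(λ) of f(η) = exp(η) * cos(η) (λ - 1) /((λ - 1) ^2 + 1) 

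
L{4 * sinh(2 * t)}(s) 8/(s^2 - 4)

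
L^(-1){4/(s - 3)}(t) 4*exp(3*t)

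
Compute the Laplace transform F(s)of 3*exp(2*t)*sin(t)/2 3/(2*((s - 2)^2 + 1))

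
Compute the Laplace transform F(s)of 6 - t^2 6/s - 2/s^3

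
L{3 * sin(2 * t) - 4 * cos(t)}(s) 6/(s^2 + 4) - 4 * s/(s^2 + 1)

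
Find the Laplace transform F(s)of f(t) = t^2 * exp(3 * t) 2/(s - 3)^3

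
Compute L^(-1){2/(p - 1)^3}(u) u^2 * exp(u)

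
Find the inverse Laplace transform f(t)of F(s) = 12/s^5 t^4/2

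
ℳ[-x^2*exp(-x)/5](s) -gamma(s + 2)/5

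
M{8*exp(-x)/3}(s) 8*gamma(s)/3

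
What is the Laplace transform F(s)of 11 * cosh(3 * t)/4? 11 * s/(4 * (s^2 - 9))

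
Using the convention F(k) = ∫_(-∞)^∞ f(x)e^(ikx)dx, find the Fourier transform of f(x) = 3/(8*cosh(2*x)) 3*pi/(16*cosh(pi*k/4))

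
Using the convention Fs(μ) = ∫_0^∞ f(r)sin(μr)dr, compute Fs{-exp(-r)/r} -atan(μ)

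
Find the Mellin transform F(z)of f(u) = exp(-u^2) gamma(z/2)/2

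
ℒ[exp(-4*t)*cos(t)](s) (s + 4) /((s + 4) ^2 + 1) 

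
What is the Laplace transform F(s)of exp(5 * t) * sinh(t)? 1/((s - 5)^2 - 1)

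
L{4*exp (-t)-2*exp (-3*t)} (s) 4/ (s + 1)-2/ (s + 3)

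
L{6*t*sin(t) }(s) 12*s/(s^2+1) ^2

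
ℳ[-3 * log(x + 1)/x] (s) 3 * pi * csc(pi * s)/(s - 1)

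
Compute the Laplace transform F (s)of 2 2/s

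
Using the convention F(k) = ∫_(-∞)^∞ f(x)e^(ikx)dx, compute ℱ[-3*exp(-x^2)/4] -3*sqrt(pi)*exp(-k^2/4)/4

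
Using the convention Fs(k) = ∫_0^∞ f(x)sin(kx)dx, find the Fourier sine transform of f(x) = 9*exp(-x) 9*k/(k^2 + 1)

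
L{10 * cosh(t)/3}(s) 10 * s/(3 * (s^2-1))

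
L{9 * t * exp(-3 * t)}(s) 9/(s + 3)^2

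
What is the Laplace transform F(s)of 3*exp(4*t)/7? 3/(7*(s - 4))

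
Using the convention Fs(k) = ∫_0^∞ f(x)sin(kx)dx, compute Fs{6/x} 3 * pi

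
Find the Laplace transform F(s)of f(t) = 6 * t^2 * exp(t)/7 12/(7 * (s - 1)^3)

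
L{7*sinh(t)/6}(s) 7/(6*(s^2 - 1))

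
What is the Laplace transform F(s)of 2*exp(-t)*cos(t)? 2*(s + 1)/((s + 1)^2 + 1)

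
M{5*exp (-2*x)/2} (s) 5*gamma (s)/ (2*2^s)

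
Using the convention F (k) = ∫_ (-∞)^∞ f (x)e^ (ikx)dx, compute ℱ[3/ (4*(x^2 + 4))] 3*pi*exp (-2*Abs (k))/8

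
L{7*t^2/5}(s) 14/(5*s^3)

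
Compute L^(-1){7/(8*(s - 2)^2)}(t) 7*t*exp(2*t)/8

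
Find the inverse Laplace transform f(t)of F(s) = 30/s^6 t^5/4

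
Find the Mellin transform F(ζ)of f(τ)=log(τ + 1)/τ -pi*csc(pi*ζ)/(ζ - 1)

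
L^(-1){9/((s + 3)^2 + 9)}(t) 3 * exp(-3 * t) * sin(3 * t)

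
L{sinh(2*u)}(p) 2/(p^2 - 4)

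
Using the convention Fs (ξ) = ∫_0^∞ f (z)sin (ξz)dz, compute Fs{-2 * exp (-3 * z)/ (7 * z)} -2 * atan (ξ/3)/7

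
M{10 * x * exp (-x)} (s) 10 * gamma (s+1)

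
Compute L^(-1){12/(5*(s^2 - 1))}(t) 12*sinh(t)/5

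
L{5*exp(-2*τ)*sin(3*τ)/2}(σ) 15/(2*((σ+2)^2+9))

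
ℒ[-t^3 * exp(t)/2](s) -3/(s - 1)^4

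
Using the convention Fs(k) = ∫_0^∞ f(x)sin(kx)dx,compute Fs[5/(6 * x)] 5 * pi/12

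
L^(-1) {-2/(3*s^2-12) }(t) -sinh(2*t) /3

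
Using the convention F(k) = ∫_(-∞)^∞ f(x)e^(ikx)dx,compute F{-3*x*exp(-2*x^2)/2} -3*sqrt(2)*I*sqrt(pi)*k*exp(-k^2/8)/16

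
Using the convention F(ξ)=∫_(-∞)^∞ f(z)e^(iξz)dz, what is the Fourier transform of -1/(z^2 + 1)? -pi*exp(-Abs(ξ))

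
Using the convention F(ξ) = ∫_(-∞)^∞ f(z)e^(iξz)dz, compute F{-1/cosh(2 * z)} -pi/(2 * cosh(pi * ξ/4))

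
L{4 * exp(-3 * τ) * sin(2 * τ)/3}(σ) 8/(3 * ((σ + 3)^2 + 4))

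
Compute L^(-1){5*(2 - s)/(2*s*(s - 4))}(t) -5*exp(2*t)*cosh(2*t)/2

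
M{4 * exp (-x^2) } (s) 2 * gamma (s/2) 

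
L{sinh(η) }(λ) 1/(λ^2 - 1) 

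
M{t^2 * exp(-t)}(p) gamma(p + 2)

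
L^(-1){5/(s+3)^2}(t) 5 * t * exp(-3 * t)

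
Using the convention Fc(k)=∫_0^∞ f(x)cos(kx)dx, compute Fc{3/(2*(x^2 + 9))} pi*exp(-3*k)/4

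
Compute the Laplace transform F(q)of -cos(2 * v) -q/(q^2 + 4)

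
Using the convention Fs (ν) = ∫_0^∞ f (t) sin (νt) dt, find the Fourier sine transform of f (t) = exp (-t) ν/ (ν^2 + 1) 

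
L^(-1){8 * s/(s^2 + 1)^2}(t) 4 * t * sin(t)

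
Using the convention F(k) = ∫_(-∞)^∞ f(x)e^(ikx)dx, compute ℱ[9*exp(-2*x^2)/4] 9*sqrt(2)*sqrt(pi)*exp(-k^2/8)/8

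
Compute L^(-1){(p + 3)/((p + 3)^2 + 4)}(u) exp(-3 * u) * cos(2 * u)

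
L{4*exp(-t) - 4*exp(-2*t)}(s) 4/(s + 1) - 4/(s + 2)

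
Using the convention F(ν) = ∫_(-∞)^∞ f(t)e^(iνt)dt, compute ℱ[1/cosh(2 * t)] pi/(2 * cosh(pi * ν/4))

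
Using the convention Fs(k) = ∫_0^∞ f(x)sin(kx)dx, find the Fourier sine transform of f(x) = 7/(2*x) 7*pi/4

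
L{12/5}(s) 12/(5*s)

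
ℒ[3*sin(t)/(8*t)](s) 3*atan(1/s)/8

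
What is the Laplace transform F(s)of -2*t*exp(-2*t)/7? -2/(7*(s + 2)^2)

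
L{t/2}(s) 1/(2*s^2)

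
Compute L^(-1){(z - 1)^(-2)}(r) r*exp(r)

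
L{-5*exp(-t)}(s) -5/(s + 1)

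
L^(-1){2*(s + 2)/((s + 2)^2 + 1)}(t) 2*exp(-2*t)*cos(t)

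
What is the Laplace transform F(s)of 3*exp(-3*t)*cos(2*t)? 3*(s + 3)/((s + 3)^2 + 4)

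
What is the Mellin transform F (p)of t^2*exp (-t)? gamma (p+2)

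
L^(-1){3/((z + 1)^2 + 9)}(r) exp(-r) * sin(3 * r)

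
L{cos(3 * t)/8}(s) s/(8 * (s^2 + 9))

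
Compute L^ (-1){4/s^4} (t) 2 * t^3/3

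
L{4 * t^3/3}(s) 8/s^4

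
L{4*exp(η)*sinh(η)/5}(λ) 4/(5*λ*(λ - 2))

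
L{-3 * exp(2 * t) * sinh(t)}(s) -3/((s - 2)^2 - 1)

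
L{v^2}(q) 2/q^3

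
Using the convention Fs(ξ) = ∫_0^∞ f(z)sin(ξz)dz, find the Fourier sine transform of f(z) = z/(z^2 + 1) pi * exp(-ξ)/2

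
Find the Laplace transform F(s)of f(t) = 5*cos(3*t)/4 5*s/(4*(s^2 + 9))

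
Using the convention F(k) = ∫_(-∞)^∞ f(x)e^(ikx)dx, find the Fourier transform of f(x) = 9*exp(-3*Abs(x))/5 54/(5*(k^2 + 9))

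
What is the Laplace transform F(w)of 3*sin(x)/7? 3/(7*(w^2 + 1))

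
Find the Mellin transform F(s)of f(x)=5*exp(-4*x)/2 5*gamma(s)/(2*2^(2*s))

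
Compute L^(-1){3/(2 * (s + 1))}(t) 3 * exp(-t)/2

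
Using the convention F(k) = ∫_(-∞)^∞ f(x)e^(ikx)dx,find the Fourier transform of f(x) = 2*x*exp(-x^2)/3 I*sqrt(pi)*k*exp(-k^2/4)/3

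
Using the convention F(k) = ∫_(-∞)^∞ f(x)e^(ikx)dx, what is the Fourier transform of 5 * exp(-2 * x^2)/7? 5 * sqrt(2) * sqrt(pi) * exp(-k^2/8)/14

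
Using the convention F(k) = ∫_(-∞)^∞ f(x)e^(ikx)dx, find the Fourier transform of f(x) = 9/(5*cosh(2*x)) 9*pi/(10*cosh(pi*k/4))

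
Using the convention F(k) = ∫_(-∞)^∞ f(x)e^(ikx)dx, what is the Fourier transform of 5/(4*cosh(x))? 5*pi/(4*cosh(pi*k/2))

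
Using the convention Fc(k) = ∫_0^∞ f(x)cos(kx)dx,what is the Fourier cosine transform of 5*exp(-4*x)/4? 5/(k^2 + 16)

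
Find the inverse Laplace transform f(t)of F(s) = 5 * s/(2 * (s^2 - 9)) 5 * cosh(3 * t)/2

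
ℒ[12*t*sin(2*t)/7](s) 48*s/(7*(s^2 + 4)^2)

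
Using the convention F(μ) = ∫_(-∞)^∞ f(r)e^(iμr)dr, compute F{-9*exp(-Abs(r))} -18/(μ^2 + 1)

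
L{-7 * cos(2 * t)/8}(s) -7 * s/(8 * s^2 + 32)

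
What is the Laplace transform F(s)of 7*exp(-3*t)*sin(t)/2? 7/(2*((s+3)^2+1))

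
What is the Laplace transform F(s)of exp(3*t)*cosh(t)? (s - 3)/((s - 3)^2 - 1)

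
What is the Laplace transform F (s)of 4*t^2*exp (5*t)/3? 8/ (3*(s - 5)^3)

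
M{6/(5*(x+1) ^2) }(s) -6*pi*(s - 1) /(5*sin(pi*s) ) 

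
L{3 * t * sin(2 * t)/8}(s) 3 * s/(2 * (s^2 + 4)^2)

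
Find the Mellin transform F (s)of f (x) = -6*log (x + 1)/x 6*pi*csc (pi*s)/ (s - 1)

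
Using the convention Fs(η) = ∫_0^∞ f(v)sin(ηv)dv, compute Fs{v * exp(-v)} 2 * η/(η^2 + 1)^2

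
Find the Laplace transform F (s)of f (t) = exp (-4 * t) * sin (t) 1/ ( (s + 4)^2 + 1)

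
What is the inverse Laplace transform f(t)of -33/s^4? -11 * t^3/2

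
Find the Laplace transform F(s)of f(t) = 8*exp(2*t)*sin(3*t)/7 24/(7*((s - 2)^2 + 9))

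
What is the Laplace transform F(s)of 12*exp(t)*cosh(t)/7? 12*(s - 1)/(7*s*(s - 2))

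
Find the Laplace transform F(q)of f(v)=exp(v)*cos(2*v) (q - 1)/((q - 1)^2 + 4)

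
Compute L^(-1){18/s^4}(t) 3*t^3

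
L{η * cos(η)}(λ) (λ^2-1)/(λ^2 + 1)^2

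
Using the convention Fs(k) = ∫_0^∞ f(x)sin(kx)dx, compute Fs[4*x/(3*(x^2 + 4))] 2*pi*exp(-2*k)/3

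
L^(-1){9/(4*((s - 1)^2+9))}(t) 3*exp(t)*sin(3*t)/4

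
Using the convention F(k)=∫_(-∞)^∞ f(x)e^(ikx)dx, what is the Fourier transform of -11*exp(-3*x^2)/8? -11*sqrt(3)*sqrt(pi)*exp(-k^2/12)/24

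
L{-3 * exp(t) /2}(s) -3/(2 * s - 2) 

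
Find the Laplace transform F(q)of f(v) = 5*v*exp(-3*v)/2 5/(2*(q + 3)^2)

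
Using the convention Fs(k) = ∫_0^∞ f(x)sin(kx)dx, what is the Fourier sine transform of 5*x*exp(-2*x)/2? 10*k/(k^2 + 4)^2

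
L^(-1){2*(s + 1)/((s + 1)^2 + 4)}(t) 2*exp(-t)*cos(2*t)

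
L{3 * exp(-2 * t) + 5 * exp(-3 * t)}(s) 5/(s + 3) + 3/(s + 2)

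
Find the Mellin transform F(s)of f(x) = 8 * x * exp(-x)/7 8 * gamma(s + 1)/7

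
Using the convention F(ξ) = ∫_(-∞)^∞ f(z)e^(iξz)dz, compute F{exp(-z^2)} sqrt(pi)*exp(-ξ^2/4)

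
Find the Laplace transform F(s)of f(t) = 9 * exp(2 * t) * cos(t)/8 9 * (s - 2)/(8 * ((s - 2)^2 + 1))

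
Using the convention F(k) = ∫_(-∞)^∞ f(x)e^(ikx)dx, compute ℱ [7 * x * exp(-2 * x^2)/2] 7 * sqrt(2) * I * sqrt(pi) * k * exp(-k^2/8)/16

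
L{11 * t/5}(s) 11/(5 * s^2)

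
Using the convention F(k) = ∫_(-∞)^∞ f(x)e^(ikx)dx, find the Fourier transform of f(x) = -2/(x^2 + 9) -2*pi*exp(-3*Abs(k))/3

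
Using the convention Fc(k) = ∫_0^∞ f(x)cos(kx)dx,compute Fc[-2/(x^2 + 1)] -pi * exp(-k)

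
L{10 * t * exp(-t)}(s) 10/(s+1)^2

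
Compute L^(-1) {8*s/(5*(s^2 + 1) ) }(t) 8*cos(t) /5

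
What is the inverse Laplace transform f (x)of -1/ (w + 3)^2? -x*exp (-3*x)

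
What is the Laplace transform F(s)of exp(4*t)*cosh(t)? (s - 4)/((s - 4)^2 - 1)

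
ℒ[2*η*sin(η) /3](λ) 4*λ/(3*(λ^2 + 1) ^2) 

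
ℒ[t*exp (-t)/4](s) 1/ (4*(s + 1)^2)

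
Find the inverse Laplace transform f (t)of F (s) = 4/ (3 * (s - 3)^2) 4 * t * exp (3 * t)/3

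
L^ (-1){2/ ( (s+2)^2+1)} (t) 2*exp (-2*t)*sin (t)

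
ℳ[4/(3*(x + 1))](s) 4*pi*csc(pi*s)/3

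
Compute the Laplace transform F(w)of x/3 1/(3*w^2)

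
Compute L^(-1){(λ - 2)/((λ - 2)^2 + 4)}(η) exp(2 * η) * cos(2 * η)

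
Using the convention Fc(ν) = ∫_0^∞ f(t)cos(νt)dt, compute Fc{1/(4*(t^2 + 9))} pi*exp(-3*ν)/24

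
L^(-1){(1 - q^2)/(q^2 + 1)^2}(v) -v*cos(v)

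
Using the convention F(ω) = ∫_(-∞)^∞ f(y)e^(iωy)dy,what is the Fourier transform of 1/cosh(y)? pi/cosh(pi*ω/2)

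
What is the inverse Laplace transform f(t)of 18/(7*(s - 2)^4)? 3*t^3*exp(2*t)/7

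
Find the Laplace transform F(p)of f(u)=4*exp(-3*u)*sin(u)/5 4/(5*((p + 3)^2 + 1))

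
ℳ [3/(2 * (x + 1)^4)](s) gamma(s) * gamma(4 - s)/4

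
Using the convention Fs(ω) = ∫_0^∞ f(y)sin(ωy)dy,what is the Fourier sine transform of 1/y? pi/2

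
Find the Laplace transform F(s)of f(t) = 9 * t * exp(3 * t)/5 9/(5 * (s - 3)^2)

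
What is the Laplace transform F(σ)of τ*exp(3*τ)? (σ - 3)^(-2)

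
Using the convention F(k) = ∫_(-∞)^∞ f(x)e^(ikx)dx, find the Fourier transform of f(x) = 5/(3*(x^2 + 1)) 5*pi*exp(-Abs(k))/3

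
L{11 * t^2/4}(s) 11/(2 * s^3)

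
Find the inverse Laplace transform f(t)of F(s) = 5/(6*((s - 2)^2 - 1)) 5*exp(2*t)*sinh(t)/6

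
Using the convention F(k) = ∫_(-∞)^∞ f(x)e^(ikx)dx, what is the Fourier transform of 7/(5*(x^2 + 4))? 7*pi*exp(-2*Abs(k))/10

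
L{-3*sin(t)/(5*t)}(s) -3*atan(1/s)/5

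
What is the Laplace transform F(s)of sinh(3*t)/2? 3/(2*(s^2 - 9))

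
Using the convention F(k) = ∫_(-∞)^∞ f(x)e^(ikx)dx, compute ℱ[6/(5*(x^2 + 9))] 2*pi*exp(-3*Abs(k))/5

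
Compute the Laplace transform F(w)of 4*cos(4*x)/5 4*w/(5*(w^2 + 16))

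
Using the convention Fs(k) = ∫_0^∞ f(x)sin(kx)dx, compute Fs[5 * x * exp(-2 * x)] 20 * k/(k^2 + 4)^2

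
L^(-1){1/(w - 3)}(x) exp(3 * x)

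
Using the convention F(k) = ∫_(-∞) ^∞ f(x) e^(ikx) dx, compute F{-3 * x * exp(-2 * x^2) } -3 * sqrt(2) * I * sqrt(pi) * k * exp(-k^2/8) /8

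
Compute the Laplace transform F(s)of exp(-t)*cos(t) (s + 1)/((s + 1)^2 + 1)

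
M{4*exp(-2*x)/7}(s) 2^(2 - s)*gamma(s)/7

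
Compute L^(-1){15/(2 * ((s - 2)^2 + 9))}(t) 5 * exp(2 * t) * sin(3 * t)/2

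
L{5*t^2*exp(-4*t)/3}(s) 10/(3*(s+4)^3)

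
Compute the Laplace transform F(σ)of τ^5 120/σ^6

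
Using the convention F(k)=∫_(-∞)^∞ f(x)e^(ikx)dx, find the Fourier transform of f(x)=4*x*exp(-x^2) 2*I*sqrt(pi)*k*exp(-k^2/4)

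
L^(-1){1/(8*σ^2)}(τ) τ/8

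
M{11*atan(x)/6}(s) -11*pi*sec(pi*s/2)/(12*s)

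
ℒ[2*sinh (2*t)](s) 4/ (s^2 - 4)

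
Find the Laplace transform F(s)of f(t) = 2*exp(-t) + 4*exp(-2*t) 4/(s + 2) + 2/(s + 1)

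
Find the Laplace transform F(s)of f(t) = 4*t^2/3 8/(3*s^3)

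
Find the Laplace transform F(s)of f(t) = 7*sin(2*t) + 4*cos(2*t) 14/(s^2 + 4) + 4*s/(s^2 + 4)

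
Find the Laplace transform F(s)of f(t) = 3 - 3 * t 3/s - 3/s^2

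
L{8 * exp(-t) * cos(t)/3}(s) 8 * (s + 1)/(3 * ((s + 1)^2 + 1))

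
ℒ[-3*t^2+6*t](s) 6/s^2-6/s^3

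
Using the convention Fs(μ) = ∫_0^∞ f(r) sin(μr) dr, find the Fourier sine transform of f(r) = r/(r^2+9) pi * exp(-3 * μ) /2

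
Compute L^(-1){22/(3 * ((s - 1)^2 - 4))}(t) 11 * exp(t) * sinh(2 * t)/3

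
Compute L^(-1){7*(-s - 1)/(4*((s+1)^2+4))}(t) -7*exp(-t)*cos(2*t)/4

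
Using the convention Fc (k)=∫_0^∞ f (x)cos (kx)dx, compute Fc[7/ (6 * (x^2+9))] 7 * pi * exp (-3 * k)/36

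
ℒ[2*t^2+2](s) 2/s+4/s^3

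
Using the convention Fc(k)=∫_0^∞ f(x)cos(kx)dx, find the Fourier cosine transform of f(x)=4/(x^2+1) 2*pi*exp(-k)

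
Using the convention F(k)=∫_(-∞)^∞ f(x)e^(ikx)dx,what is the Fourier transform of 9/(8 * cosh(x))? 9 * pi/(8 * cosh(pi * k/2))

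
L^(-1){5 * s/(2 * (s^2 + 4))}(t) 5 * cos(2 * t)/2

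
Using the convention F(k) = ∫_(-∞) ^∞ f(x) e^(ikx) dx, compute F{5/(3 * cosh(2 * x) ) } 5 * pi/(6 * cosh(pi * k/4) ) 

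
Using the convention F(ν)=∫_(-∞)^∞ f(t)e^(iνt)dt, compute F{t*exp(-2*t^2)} sqrt(2)*I*sqrt(pi)*ν*exp(-ν^2/8)/8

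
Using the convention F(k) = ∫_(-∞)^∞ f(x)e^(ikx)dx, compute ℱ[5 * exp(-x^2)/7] 5 * sqrt(pi) * exp(-k^2/4)/7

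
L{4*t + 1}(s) 4/s^2 + 1/s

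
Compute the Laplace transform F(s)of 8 8/s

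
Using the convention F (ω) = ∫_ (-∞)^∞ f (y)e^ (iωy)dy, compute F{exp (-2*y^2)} sqrt (2)*sqrt (pi)*exp (-ω^2/8)/2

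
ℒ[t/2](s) 1/(2 * s^2)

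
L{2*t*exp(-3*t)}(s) 2/(s + 3)^2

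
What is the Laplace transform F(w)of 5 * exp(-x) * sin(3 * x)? 15/((w + 1)^2 + 9)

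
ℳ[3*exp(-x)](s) 3*gamma(s)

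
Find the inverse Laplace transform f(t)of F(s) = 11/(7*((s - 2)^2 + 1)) 11*exp(2*t)*sin(t)/7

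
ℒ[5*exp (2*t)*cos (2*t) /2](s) 5*(s - 2) / (2*( (s - 2) ^2 + 4) ) 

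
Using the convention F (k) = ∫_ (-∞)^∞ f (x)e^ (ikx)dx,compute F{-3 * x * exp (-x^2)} -3 * I * sqrt (pi) * k * exp (-k^2/4)/2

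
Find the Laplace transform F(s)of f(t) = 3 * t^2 6/s^3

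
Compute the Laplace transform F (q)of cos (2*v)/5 q/ (5*(q^2 + 4))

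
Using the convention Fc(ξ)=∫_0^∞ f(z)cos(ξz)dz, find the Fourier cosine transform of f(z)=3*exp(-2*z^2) 3*sqrt(2)*sqrt(pi)*exp(-ξ^2/8)/4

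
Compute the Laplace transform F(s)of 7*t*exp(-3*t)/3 7/(3*(s + 3)^2)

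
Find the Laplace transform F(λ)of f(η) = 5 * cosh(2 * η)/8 5 * λ/(8 * (λ^2-4))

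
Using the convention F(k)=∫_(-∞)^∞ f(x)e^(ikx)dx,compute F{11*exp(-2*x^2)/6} 11*sqrt(2)*sqrt(pi)*exp(-k^2/8)/12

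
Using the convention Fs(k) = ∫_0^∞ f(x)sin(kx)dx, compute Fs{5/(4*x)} 5*pi/8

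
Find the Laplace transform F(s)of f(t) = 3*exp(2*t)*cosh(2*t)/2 3*(s - 2)/(2*s*(s - 4))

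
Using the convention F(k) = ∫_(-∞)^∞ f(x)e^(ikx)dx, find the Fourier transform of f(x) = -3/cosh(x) -3*pi/cosh(pi*k/2)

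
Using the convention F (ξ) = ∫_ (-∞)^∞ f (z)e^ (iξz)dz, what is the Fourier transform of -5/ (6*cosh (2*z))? -5*pi/ (12*cosh (pi*ξ/4))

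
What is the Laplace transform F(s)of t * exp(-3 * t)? (s + 3)^(-2)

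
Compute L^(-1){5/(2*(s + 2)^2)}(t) 5*t*exp(-2*t)/2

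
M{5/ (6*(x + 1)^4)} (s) 5*gamma (s)*gamma (4 - s)/36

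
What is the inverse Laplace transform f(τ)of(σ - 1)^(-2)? τ*exp(τ)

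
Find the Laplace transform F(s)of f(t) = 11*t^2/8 11/(4*s^3)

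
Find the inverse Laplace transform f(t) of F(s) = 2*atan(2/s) 2*sin(2*t) /t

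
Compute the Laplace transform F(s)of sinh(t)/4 1/(4*(s^2 - 1))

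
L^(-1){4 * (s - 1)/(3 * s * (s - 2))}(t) 4 * exp(t) * cosh(t)/3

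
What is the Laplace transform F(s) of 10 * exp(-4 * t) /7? 10/(7 * (s+4) ) 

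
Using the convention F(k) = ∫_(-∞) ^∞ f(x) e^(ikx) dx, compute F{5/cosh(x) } 5*pi/cosh(pi*k/2) 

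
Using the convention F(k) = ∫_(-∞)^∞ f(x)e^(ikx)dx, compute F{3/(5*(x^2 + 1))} 3*pi*exp(-Abs(k))/5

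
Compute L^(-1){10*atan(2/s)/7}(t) 10*sin(2*t)/(7*t)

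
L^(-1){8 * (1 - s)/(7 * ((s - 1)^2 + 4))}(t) -8 * exp(t) * cos(2 * t)/7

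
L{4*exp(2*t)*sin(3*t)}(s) 12/((s - 2)^2+9)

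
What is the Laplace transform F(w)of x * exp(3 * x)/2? 1/(2 * (w - 3)^2)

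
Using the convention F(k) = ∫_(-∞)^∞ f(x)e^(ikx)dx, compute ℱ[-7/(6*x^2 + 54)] -7*pi*exp(-3*Abs(k))/18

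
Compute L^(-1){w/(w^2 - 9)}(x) cosh(3*x)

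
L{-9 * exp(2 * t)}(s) -9/(s - 2)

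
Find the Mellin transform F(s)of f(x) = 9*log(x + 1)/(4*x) -9*pi*csc(pi*s)/(4*s - 4)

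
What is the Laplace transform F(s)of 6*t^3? 36/s^4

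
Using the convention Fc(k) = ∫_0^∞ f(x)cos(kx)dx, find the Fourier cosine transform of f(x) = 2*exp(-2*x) 4/(k^2 + 4)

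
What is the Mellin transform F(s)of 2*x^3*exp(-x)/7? 2*gamma(s + 3)/7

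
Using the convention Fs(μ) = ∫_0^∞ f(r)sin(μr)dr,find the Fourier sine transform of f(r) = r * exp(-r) 2 * μ/(μ^2 + 1)^2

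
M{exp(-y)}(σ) gamma(σ)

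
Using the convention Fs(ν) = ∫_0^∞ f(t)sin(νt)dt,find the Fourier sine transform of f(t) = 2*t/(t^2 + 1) pi*exp(-ν)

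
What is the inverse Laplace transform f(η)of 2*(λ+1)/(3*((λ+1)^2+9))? 2*exp(-η)*cos(3*η)/3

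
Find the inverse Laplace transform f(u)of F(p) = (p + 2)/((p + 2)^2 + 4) exp(-2*u)*cos(2*u)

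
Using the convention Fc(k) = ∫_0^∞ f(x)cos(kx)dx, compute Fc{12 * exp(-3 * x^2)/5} 2 * sqrt(3) * sqrt(pi) * exp(-k^2/12)/5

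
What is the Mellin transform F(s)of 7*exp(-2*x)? 7*gamma(s)/2^s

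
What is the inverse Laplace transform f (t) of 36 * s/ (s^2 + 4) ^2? 9 * t * sin (2 * t) 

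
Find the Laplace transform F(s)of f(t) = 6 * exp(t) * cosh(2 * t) 6 * (s - 1)/((s - 1)^2 - 4)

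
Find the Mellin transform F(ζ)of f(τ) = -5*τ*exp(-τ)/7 -5*gamma(ζ+1)/7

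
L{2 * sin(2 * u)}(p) 4/(p^2+4)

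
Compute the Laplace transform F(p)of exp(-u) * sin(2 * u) 2/((p+1)^2+4)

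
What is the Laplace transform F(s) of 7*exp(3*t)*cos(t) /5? 7*(s - 3) /(5*((s - 3) ^2+1) ) 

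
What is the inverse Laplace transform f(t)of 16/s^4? 8*t^3/3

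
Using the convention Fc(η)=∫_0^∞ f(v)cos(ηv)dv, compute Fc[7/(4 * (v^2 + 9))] 7 * pi * exp(-3 * η)/24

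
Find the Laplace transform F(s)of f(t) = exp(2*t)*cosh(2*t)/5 (s - 2)/(5*s*(s - 4))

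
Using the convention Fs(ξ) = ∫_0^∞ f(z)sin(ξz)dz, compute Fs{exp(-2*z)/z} atan(ξ/2)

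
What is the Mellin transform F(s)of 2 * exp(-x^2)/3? gamma(s/2)/3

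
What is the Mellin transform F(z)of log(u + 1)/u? -pi * csc(pi * z)/(z - 1)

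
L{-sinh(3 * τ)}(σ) -3/(σ^2 - 9)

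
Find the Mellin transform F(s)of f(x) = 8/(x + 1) 8*pi*csc(pi*s)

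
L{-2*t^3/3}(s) -4/s^4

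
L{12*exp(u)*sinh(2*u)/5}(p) 24/(5*((p - 1)^2 - 4))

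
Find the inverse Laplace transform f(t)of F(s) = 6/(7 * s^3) 3 * t^2/7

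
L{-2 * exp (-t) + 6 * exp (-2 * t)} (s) 6/ (s + 2) - 2/ (s + 1)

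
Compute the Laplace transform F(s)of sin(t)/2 1/(2 * (s^2 + 1))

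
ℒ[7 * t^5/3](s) 280/s^6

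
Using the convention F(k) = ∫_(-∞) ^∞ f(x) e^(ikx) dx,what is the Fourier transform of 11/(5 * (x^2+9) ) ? 11 * pi * exp(-3 * Abs(k) ) /15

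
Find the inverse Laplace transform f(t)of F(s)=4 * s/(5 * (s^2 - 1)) 4 * cosh(t)/5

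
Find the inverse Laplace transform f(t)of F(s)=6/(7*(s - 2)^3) 3*t^2*exp(2*t)/7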